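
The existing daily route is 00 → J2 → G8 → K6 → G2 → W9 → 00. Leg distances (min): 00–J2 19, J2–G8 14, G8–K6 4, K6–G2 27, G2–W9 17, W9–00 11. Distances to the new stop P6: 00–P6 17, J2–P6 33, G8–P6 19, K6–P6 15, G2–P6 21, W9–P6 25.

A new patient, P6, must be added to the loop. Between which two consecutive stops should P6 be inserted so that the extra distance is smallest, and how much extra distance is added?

Minimum extra distance: 9 min, inserting P6 between K6 and G2.

Insertion cost between consecutive stops i–j is d(i,P6) + d(P6,j) − d(i,j):
  between 00 and J2: 17 + 33 − 19 = 31
  between J2 and G8: 33 + 19 − 14 = 38
  between G8 and K6: 19 + 15 − 4 = 30
  between K6 and G2: 15 + 21 − 27 = 9
  between G2 and W9: 21 + 25 − 17 = 29
  between W9 and 00: 25 + 17 − 11 = 31
Cheapest insertion is between K6 and G2, adding 9.
New total = 92 + 9 = 101.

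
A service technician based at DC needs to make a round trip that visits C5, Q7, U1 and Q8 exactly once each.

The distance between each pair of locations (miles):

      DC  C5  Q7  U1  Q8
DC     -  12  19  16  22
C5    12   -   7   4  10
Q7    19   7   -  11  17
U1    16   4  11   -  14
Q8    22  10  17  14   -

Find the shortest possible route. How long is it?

Minimum total distance: 66 miles.

DC→C5→Q7→U1→Q8→DC: 12+7+11+14+22 = 66
DC→C5→Q7→Q8→U1→DC: 12+7+17+14+16 = 66
DC→C5→U1→Q7→Q8→DC: 12+4+11+17+22 = 66
DC→C5→U1→Q8→Q7→DC: 12+4+14+17+19 = 66
DC→C5→Q8→Q7→U1→DC: 12+10+17+11+16 = 66
DC→C5→Q8→U1→Q7→DC: 12+10+14+11+19 = 66
DC→Q7→C5→U1→Q8→DC: 19+7+4+14+22 = 66
DC→Q7→C5→Q8→U1→DC: 19+7+10+14+16 = 66
DC→Q7→U1→C5→Q8→DC: 19+11+4+10+22 = 66
DC→Q7→Q8→C5→U1→DC: 19+17+10+4+16 = 66
DC→U1→C5→Q7→Q8→DC: 16+4+7+17+22 = 66
DC→U1→Q7→C5→Q8→DC: 16+11+7+10+22 = 66
The minimum is 66.
One optimal route: DC → C5 → Q7 → U1 → Q8 → DC (or its reverse).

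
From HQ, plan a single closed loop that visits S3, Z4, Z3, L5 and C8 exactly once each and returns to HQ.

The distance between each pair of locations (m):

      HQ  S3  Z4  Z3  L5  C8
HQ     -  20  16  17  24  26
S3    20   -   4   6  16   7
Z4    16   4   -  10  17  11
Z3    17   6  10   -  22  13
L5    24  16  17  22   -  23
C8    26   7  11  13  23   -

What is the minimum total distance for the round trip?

HQ→S3→Z4→Z3→L5→C8→HQ: 20+4+10+22+23+26 = 105
HQ→S3→Z4→Z3→C8→L5→HQ: 20+4+10+13+23+24 = 94
HQ→S3→Z4→L5→Z3→C8→HQ: 20+4+17+22+13+26 = 102
HQ→S3→Z4→L5→C8→Z3→HQ: 20+4+17+23+13+17 = 94
HQ→S3→Z4→C8→Z3→L5→HQ: 20+4+11+13+22+24 = 94
HQ→S3→Z4→C8→L5→Z3→HQ: 20+4+11+23+22+17 = 97
HQ→S3→Z3→Z4→L5→C8→HQ: 20+6+10+17+23+26 = 102
HQ→S3→Z3→Z4→C8→L5→HQ: 20+6+10+11+23+24 = 94
HQ→S3→Z3→L5→Z4→C8→HQ: 20+6+22+17+11+26 = 102
HQ→S3→Z3→L5→C8→Z4→HQ: 20+6+22+23+11+16 = 98
HQ→S3→Z3→C8→Z4→L5→HQ: 20+6+13+11+17+24 = 91
HQ→S3→Z3→C8→L5→Z4→HQ: 20+6+13+23+17+16 = 95
HQ→S3→L5→Z4→Z3→C8→HQ: 20+16+17+10+13+26 = 102
HQ→S3→L5→Z4→C8→Z3→HQ: 20+16+17+11+13+17 = 94
… (46 more)
HQ→Z3→S3→C8→Z4→L5→HQ: 17+6+7+11+17+24 = 82  ← best
The minimum is 82.
One optimal route: HQ → Z3 → S3 → C8 → Z4 → L5 → HQ (or its reverse).

Shortest round trip = 82 m.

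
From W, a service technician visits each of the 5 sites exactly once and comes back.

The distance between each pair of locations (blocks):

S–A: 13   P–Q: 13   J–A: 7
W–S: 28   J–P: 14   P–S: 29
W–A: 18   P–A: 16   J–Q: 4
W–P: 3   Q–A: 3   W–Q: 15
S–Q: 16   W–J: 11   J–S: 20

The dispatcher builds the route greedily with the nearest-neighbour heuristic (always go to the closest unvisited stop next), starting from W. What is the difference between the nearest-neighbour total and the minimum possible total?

11 blocks longer than the optimal tour.

From W: P=3, J=11, Q=15, A=18, S=28 → choose P (3).
From P: Q=13, J=14, A=16, S=29 → choose Q (13).
From Q: A=3, J=4, S=16 → choose A (3).
From A: J=7, S=13 → choose J (7).
From J: S=20 → choose S (20).
NN route W → P → Q → A → J → S → W costs 74.
Optimal: W → J → S → A → Q → P → W costs 63 (by enumerating all 60 distinct tours).
Excess = 74 − 63 = 11.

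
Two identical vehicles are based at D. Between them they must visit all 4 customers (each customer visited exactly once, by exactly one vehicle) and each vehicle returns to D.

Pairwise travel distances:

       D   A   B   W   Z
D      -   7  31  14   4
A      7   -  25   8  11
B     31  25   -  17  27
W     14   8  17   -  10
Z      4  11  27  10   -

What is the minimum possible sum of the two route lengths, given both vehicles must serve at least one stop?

Try each way of splitting the stops between the two vehicles (each non-empty) and, for each split, find the best tour for each vehicle:
  {A} + {B, W, Z}: 14 + 62 = 76
  {B} + {A, W, Z}: 62 + 29 = 91
  {A, B} + {W, Z}: 63 + 28 = 91
  {W} + {A, B, Z}: 28 + 63 = 91
  {A, W} + {B, Z}: 29 + 62 = 91
  {B, W} + {A, Z}: 62 + 22 = 84
  … (7 splits in total)
  {A, B, W} + {Z}: 63 + 8 = 71  ← best
Best: vehicle 1 D → A → B → W → D = 63; vehicle 2 D → Z → D = 8; combined 71.

71 — the smallest possible combined total.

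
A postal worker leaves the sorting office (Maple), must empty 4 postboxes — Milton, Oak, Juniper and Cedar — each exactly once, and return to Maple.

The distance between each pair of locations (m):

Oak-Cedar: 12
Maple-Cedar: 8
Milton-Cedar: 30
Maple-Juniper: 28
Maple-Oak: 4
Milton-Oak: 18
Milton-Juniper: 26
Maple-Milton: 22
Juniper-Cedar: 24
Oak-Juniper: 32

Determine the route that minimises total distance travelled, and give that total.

Maple→Milton→Oak→Juniper→Cedar→Maple: 22+18+32+24+8 = 104
Maple→Milton→Oak→Cedar→Juniper→Maple: 22+18+12+24+28 = 104
Maple→Milton→Juniper→Oak→Cedar→Maple: 22+26+32+12+8 = 100
Maple→Milton→Juniper→Cedar→Oak→Maple: 22+26+24+12+4 = 88
Maple→Milton→Cedar→Oak→Juniper→Maple: 22+30+12+32+28 = 124
Maple→Milton→Cedar→Juniper→Oak→Maple: 22+30+24+32+4 = 112
Maple→Oak→Milton→Juniper→Cedar→Maple: 4+18+26+24+8 = 80
Maple→Oak→Milton→Cedar→Juniper→Maple: 4+18+30+24+28 = 104
Maple→Oak→Juniper→Milton→Cedar→Maple: 4+32+26+30+8 = 100
Maple→Oak→Cedar→Milton→Juniper→Maple: 4+12+30+26+28 = 100
Maple→Juniper→Milton→Oak→Cedar→Maple: 28+26+18+12+8 = 92
Maple→Juniper→Oak→Milton→Cedar→Maple: 28+32+18+30+8 = 116
The minimum is 80.
One optimal route: Maple → Oak → Milton → Juniper → Cedar → Maple (or its reverse).

80 m — the shortest possible round trip.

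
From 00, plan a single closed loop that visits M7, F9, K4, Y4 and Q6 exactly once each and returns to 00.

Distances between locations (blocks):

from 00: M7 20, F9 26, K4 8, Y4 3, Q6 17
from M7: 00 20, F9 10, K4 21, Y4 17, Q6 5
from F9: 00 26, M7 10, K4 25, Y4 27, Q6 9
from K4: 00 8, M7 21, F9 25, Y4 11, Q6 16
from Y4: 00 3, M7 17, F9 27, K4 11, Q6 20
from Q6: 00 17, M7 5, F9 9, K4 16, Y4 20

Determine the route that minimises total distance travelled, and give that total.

00-M7-F9-K4-Y4-Q6-00: 20+10+25+11+20+17 = 103
00-M7-F9-K4-Q6-Y4-00: 20+10+25+16+20+3 = 94
00-M7-F9-Y4-K4-Q6-00: 20+10+27+11+16+17 = 101
00-M7-F9-Y4-Q6-K4-00: 20+10+27+20+16+8 = 101
00-M7-F9-Q6-K4-Y4-00: 20+10+9+16+11+3 = 69
00-M7-F9-Q6-Y4-K4-00: 20+10+9+20+11+8 = 78
00-M7-K4-F9-Y4-Q6-00: 20+21+25+27+20+17 = 130
00-M7-K4-F9-Q6-Y4-00: 20+21+25+9+20+3 = 98
00-M7-K4-Y4-F9-Q6-00: 20+21+11+27+9+17 = 105
00-M7-K4-Y4-Q6-F9-00: 20+21+11+20+9+26 = 107
00-M7-K4-Q6-F9-Y4-00: 20+21+16+9+27+3 = 96
00-M7-K4-Q6-Y4-F9-00: 20+21+16+20+27+26 = 130
00-M7-Y4-F9-K4-Q6-00: 20+17+27+25+16+17 = 122
00-M7-Y4-F9-Q6-K4-00: 20+17+27+9+16+8 = 97
… (46 more)
00-K4-Q6-F9-M7-Y4-00: 8+16+9+10+17+3 = 63  ← best
The minimum is 63.
One optimal route: 00 → K4 → Q6 → F9 → M7 → Y4 → 00 (or its reverse).

Shortest round trip = 63 blocks.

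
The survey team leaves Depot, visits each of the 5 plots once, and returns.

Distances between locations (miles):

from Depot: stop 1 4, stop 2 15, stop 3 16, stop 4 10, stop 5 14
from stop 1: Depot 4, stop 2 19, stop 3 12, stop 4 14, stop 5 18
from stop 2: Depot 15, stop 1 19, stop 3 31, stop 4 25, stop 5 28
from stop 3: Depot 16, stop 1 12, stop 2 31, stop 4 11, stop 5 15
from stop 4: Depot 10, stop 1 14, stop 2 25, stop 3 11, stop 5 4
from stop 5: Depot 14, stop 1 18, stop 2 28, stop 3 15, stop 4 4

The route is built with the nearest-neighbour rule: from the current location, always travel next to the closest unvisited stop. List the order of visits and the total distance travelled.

At Depot the remaining stops are stop 1 4, stop 4 10, stop 5 14, stop 2 15, stop 3 16; go to stop 1.
At stop 1 the remaining stops are stop 3 12, stop 4 14, stop 5 18, stop 2 19; go to stop 3.
At stop 3 the remaining stops are stop 4 11, stop 5 15, stop 2 31; go to stop 4.
At stop 4 the remaining stops are stop 5 4, stop 2 25; go to stop 5.
At stop 5 the remaining stops are stop 2 28; go to stop 2.
Return stop 2→Depot: 15.
Total = 4 + 12 + 11 + 4 + 28 + 15 = 74.

74 miles along Depot → stop 1 → stop 3 → stop 4 → stop 5 → stop 2 → Depot.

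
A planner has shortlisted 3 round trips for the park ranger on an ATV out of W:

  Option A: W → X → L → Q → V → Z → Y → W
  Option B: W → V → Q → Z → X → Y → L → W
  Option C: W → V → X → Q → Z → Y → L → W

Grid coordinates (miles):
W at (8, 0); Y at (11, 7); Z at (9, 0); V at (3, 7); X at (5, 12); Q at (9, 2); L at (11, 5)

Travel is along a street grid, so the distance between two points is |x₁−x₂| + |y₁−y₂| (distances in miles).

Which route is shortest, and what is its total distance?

Option A: 15 + 13 + 5 + 11 + 13 + 9 + 10 = 76
Option B: 12 + 11 + 2 + 16 + 11 + 2 + 8 = 62
Option C: 12 + 7 + 14 + 2 + 9 + 2 + 8 = 54

Shortest is Option C, total 54 miles.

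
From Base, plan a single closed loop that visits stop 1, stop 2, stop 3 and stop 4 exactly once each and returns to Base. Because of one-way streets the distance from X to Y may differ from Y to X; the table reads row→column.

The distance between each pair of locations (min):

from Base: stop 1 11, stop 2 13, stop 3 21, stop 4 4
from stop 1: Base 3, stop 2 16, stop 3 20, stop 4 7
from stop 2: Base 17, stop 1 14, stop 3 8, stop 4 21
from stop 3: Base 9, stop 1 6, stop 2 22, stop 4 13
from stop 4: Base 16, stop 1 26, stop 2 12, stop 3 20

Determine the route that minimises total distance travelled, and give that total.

Base - stop 1 - stop 2 - stop 3 - stop 4 - Base: 11+16+8+13+16 = 64
Base - stop 1 - stop 2 - stop 4 - stop 3 - Base: 11+16+21+20+9 = 77
Base - stop 1 - stop 3 - stop 2 - stop 4 - Base: 11+20+22+21+16 = 90
Base - stop 1 - stop 3 - stop 4 - stop 2 - Base: 11+20+13+12+17 = 73
Base - stop 1 - stop 4 - stop 2 - stop 3 - Base: 11+7+12+8+9 = 47
Base - stop 1 - stop 4 - stop 3 - stop 2 - Base: 11+7+20+22+17 = 77
Base - stop 2 - stop 1 - stop 3 - stop 4 - Base: 13+14+20+13+16 = 76
Base - stop 2 - stop 1 - stop 4 - stop 3 - Base: 13+14+7+20+9 = 63
Base - stop 2 - stop 3 - stop 1 - stop 4 - Base: 13+8+6+7+16 = 50
Base - stop 2 - stop 3 - stop 4 - stop 1 - Base: 13+8+13+26+3 = 63
Base - stop 2 - stop 4 - stop 1 - stop 3 - Base: 13+21+26+20+9 = 89
Base - stop 2 - stop 4 - stop 3 - stop 1 - Base: 13+21+20+6+3 = 63
Base - stop 3 - stop 1 - stop 2 - stop 4 - Base: 21+6+16+21+16 = 80
Base - stop 3 - stop 1 - stop 4 - stop 2 - Base: 21+6+7+12+17 = 63
… (10 more)
Base - stop 4 - stop 2 - stop 3 - stop 1 - Base: 4+12+8+6+3 = 33  ← best
The minimum is 33.
One optimal route: Base → stop 4 → stop 2 → stop 3 → stop 1 → Base.

Minimum total distance: 33 min.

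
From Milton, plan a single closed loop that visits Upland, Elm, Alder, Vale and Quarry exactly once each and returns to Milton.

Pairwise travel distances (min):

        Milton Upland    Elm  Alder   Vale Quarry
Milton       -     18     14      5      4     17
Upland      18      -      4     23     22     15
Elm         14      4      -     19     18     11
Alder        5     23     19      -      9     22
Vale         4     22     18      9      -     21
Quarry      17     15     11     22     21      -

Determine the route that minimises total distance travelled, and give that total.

Milton → Upland → Elm → Alder → Vale → Quarry → Milton: 18+4+19+9+21+17 = 88
Milton → Upland → Elm → Alder → Quarry → Vale → Milton: 18+4+19+22+21+4 = 88
Milton → Upland → Elm → Vale → Alder → Quarry → Milton: 18+4+18+9+22+17 = 88
Milton → Upland → Elm → Vale → Quarry → Alder → Milton: 18+4+18+21+22+5 = 88
Milton → Upland → Elm → Quarry → Alder → Vale → Milton: 18+4+11+22+9+4 = 68
Milton → Upland → Elm → Quarry → Vale → Alder → Milton: 18+4+11+21+9+5 = 68
Milton → Upland → Alder → Elm → Vale → Quarry → Milton: 18+23+19+18+21+17 = 116
Milton → Upland → Alder → Elm → Quarry → Vale → Milton: 18+23+19+11+21+4 = 96
Milton → Upland → Alder → Vale → Elm → Quarry → Milton: 18+23+9+18+11+17 = 96
Milton → Upland → Alder → Vale → Quarry → Elm → Milton: 18+23+9+21+11+14 = 96
Milton → Upland → Alder → Quarry → Elm → Vale → Milton: 18+23+22+11+18+4 = 96
Milton → Upland → Alder → Quarry → Vale → Elm → Milton: 18+23+22+21+18+14 = 116
Milton → Upland → Vale → Elm → Alder → Quarry → Milton: 18+22+18+19+22+17 = 116
Milton → Upland → Vale → Elm → Quarry → Alder → Milton: 18+22+18+11+22+5 = 96
… (46 more)
The minimum is 68.
One optimal route: Milton → Upland → Elm → Quarry → Alder → Vale → Milton (or its reverse).

Minimum total distance: 68 min.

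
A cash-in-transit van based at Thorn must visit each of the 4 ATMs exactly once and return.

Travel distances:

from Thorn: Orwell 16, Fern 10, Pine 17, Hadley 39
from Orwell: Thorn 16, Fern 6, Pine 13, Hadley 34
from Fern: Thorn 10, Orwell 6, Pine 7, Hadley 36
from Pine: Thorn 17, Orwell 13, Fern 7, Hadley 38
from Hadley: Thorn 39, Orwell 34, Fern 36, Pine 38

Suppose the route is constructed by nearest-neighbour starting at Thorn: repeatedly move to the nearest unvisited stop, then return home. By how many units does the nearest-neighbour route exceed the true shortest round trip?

Thorn: Fern=10, Orwell=16, Pine=17, Hadley=39 ⇒ Fern
Fern: Orwell=6, Pine=7, Hadley=36 ⇒ Orwell
Orwell: Pine=13, Hadley=34 ⇒ Pine
Pine: Hadley=38 ⇒ Hadley
NN route Thorn → Fern → Orwell → Pine → Hadley → Thorn costs 106.
Optimal: Thorn → Fern → Pine → Orwell → Hadley → Thorn costs 103 (by enumerating all 12 distinct tours).
Excess = 106 − 103 = 3.

The nearest-neighbour route is 3 longer than optimal.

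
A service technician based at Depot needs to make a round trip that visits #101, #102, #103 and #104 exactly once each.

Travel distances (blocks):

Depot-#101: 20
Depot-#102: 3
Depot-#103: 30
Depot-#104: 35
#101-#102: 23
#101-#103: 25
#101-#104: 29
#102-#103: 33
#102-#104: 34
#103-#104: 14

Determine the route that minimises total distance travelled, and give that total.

96 blocks — the shortest possible round trip.

There are 12 distinct closed tours to check (reversals are equivalent).
Depot→#101→#102→#103→#104→Depot: 20+23+33+14+35 = 125
Depot→#101→#102→#104→#103→Depot: 20+23+34+14+30 = 121
Depot→#101→#103→#102→#104→Depot: 20+25+33+34+35 = 147
Depot→#101→#103→#104→#102→Depot: 20+25+14+34+3 = 96
Depot→#101→#104→#102→#103→Depot: 20+29+34+33+30 = 146
Depot→#101→#104→#103→#102→Depot: 20+29+14+33+3 = 99
Depot→#102→#101→#103→#104→Depot: 3+23+25+14+35 = 100
Depot→#102→#101→#104→#103→Depot: 3+23+29+14+30 = 99
Depot→#102→#103→#101→#104→Depot: 3+33+25+29+35 = 125
Depot→#102→#104→#101→#103→Depot: 3+34+29+25+30 = 121
Depot→#103→#101→#102→#104→Depot: 30+25+23+34+35 = 147
Depot→#103→#102→#101→#104→Depot: 30+33+23+29+35 = 150
The minimum is 96.
One optimal route: Depot → #101 → #103 → #104 → #102 → Depot (or its reverse).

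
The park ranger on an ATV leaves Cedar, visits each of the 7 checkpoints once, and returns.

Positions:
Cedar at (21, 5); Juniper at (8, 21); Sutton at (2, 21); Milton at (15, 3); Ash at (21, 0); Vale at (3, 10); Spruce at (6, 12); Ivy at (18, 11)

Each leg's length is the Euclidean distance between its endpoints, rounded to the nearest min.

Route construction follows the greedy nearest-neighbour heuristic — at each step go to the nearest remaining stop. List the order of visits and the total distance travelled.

75 min along Cedar → Ash → Milton → Ivy → Spruce → Vale → Sutton → Juniper → Cedar.

From Cedar: distances to unvisited — Ash=5, Milton=6, Ivy=7, Spruce=17, Vale=19, Juniper=21, Sutton=25. Nearest is Ash (5).
From Ash: distances to unvisited — Milton=7, Ivy=11, Spruce=19, Vale=21, Juniper=25, Sutton=28. Nearest is Milton (7).
From Milton: distances to unvisited — Ivy=9, Spruce=13, Vale=14, Juniper=19, Sutton=22. Nearest is Ivy (9).
From Ivy: distances to unvisited — Spruce=12, Juniper=14, Vale=15, Sutton=19. Nearest is Spruce (12).
From Spruce: distances to unvisited — Vale=4, Juniper=9, Sutton=10. Nearest is Vale (4).
From Vale: distances to unvisited — Sutton=11, Juniper=12. Nearest is Sutton (11).
From Sutton: distances to unvisited — Juniper=6. Nearest is Juniper (6).
Return Juniper→Cedar: 21.
Total = 5 + 7 + 9 + 12 + 4 + 11 + 6 + 21 = 75.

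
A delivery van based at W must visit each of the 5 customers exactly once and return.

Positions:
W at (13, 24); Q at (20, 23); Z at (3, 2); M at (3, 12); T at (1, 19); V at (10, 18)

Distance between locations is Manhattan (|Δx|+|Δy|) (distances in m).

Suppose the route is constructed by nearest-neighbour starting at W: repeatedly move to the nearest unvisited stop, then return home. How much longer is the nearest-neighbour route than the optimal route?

2 m longer than the optimal tour.

From W: Q=8, V=9, T=17, M=22, Z=32 → choose Q (8).
From Q: V=15, T=23, M=28, Z=38 → choose V (15).
From V: T=10, M=13, Z=23 → choose T (10).
From T: M=9, Z=19 → choose M (9).
From M: Z=10 → choose Z (10).
NN route W → Q → V → T → M → Z → W costs 84.
Optimal: W → Q → T → Z → M → V → W costs 82 (by enumerating all 60 distinct tours).
Excess = 84 − 82 = 2.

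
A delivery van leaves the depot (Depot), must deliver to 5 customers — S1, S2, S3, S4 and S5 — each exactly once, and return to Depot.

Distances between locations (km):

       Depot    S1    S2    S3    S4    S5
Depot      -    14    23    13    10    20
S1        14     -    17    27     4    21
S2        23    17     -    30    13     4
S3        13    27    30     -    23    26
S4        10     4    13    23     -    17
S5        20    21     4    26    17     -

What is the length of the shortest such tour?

Shortest round trip = 74 km.

Depot - S1 - S2 - S3 - S4 - S5 - Depot: 14+17+30+23+17+20 = 121
Depot - S1 - S2 - S3 - S5 - S4 - Depot: 14+17+30+26+17+10 = 114
Depot - S1 - S2 - S4 - S3 - S5 - Depot: 14+17+13+23+26+20 = 113
Depot - S1 - S2 - S4 - S5 - S3 - Depot: 14+17+13+17+26+13 = 100
Depot - S1 - S2 - S5 - S3 - S4 - Depot: 14+17+4+26+23+10 = 94
Depot - S1 - S2 - S5 - S4 - S3 - Depot: 14+17+4+17+23+13 = 88
Depot - S1 - S3 - S2 - S4 - S5 - Depot: 14+27+30+13+17+20 = 121
Depot - S1 - S3 - S2 - S5 - S4 - Depot: 14+27+30+4+17+10 = 102
Depot - S1 - S3 - S4 - S2 - S5 - Depot: 14+27+23+13+4+20 = 101
Depot - S1 - S3 - S4 - S5 - S2 - Depot: 14+27+23+17+4+23 = 108
Depot - S1 - S3 - S5 - S2 - S4 - Depot: 14+27+26+4+13+10 = 94
Depot - S1 - S3 - S5 - S4 - S2 - Depot: 14+27+26+17+13+23 = 120
Depot - S1 - S4 - S2 - S3 - S5 - Depot: 14+4+13+30+26+20 = 107
Depot - S1 - S4 - S2 - S5 - S3 - Depot: 14+4+13+4+26+13 = 74
… (46 more)
The minimum is 74.
One optimal route: Depot → S1 → S4 → S2 → S5 → S3 → Depot (or its reverse).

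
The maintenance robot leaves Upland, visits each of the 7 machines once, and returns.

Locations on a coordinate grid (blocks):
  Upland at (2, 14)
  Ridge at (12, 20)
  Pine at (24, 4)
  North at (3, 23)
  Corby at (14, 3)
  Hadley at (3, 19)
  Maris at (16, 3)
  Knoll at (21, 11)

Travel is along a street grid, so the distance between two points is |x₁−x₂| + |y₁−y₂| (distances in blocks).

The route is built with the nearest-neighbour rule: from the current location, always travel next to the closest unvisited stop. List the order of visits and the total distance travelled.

Upland → [Hadley:6 / North:10 / Ridge:16 / Knoll:22 / Corby:23 / Maris:25 / Pine:32] → Hadley (6)
Hadley → [North:4 / Ridge:10 / Knoll:26 / Corby:27 / Maris:29 / Pine:36] → North (4)
North → [Ridge:12 / Knoll:30 / Corby:31 / Maris:33 / Pine:40] → Ridge (12)
Ridge → [Knoll:18 / Corby:19 / Maris:21 / Pine:28] → Knoll (18)
Knoll → [Pine:10 / Maris:13 / Corby:15] → Pine (10)
Pine → [Maris:9 / Corby:11] → Maris (9)
Maris → [Corby:2] → Corby (2)
Return Corby→Upland: 23.
Total = 6 + 4 + 12 + 18 + 10 + 9 + 2 + 23 = 84.

Total distance 84 blocks via the nearest-neighbour route Upland → Hadley → North → Ridge → Knoll → Pine → Maris → Corby → Upland.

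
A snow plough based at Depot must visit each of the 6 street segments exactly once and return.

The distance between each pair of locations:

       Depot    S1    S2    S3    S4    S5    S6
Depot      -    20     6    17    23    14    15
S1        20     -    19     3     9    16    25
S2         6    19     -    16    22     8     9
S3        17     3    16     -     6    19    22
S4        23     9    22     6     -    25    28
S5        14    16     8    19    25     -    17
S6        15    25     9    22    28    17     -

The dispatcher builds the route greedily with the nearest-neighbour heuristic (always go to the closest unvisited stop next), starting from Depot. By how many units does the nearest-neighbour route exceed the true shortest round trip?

Depot: S2=6, S5=14, S6=15, S3=17, S1=20, S4=23 ⇒ S2
S2: S5=8, S6=9, S3=16, S1=19, S4=22 ⇒ S5
S5: S1=16, S6=17, S3=19, S4=25 ⇒ S1
S1: S3=3, S4=9, S6=25 ⇒ S3
S3: S4=6, S6=22 ⇒ S4
S4: S6=28 ⇒ S6
NN route Depot → S2 → S5 → S1 → S3 → S4 → S6 → Depot costs 82.
Optimal: Depot → S2 → S6 → S5 → S1 → S3 → S4 → Depot costs 80 (by enumerating all 360 distinct tours).
Excess = 82 − 80 = 2.

2 longer than the optimal tour.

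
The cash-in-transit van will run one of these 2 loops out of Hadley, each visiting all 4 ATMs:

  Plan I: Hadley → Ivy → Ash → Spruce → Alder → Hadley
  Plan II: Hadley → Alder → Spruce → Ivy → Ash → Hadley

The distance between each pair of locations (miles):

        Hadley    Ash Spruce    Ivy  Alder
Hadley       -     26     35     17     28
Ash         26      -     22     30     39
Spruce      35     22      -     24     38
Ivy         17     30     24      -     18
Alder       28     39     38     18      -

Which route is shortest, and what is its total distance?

Plan I: 17 + 30 + 22 + 38 + 28 = 135
Plan II: 28 + 38 + 24 + 30 + 26 = 146

135 miles — Plan I is the shortest.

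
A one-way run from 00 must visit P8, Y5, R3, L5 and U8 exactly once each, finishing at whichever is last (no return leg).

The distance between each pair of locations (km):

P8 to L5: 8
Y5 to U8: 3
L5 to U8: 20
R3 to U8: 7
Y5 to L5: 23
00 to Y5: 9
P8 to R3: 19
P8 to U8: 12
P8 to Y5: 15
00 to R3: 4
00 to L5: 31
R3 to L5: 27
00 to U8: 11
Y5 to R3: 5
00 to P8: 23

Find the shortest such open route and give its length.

Shortest open route: 32 km.

There are 5! = 120 possible orderings.
00 - P8 - Y5 - R3 - L5 - U8: 23+15+5+27+20 = 90
00 - P8 - Y5 - R3 - U8 - L5: 23+15+5+7+20 = 70
00 - P8 - Y5 - L5 - R3 - U8: 23+15+23+27+7 = 95
00 - P8 - Y5 - L5 - U8 - R3: 23+15+23+20+7 = 88
00 - P8 - Y5 - U8 - R3 - L5: 23+15+3+7+27 = 75
00 - P8 - Y5 - U8 - L5 - R3: 23+15+3+20+27 = 88
00 - P8 - R3 - Y5 - L5 - U8: 23+19+5+23+20 = 90
00 - P8 - R3 - Y5 - U8 - L5: 23+19+5+3+20 = 70
00 - P8 - R3 - L5 - Y5 - U8: 23+19+27+23+3 = 95
00 - P8 - R3 - L5 - U8 - Y5: 23+19+27+20+3 = 92
00 - P8 - R3 - U8 - Y5 - L5: 23+19+7+3+23 = 75
00 - P8 - R3 - U8 - L5 - Y5: 23+19+7+20+23 = 92
00 - P8 - L5 - Y5 - R3 - U8: 23+8+23+5+7 = 66
00 - P8 - L5 - Y5 - U8 - R3: 23+8+23+3+7 = 64
… (106 more)
00 - R3 - Y5 - U8 - P8 - L5: 4+5+3+12+8 = 32  ← best
The minimum is 32.
One shortest path: 00 → R3 → Y5 → U8 → P8 → L5.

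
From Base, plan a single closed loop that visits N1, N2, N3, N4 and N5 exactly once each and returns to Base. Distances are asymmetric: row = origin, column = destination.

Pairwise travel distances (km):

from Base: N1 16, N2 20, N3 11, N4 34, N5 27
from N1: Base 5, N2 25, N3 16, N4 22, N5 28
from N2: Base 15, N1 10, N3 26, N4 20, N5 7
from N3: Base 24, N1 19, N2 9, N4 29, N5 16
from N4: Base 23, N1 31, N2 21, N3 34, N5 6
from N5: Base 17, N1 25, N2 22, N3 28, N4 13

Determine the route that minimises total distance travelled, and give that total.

Base - N1 - N2 - N3 - N4 - N5 - Base: 16+25+26+29+6+17 = 119
Base - N1 - N2 - N3 - N5 - N4 - Base: 16+25+26+16+13+23 = 119
Base - N1 - N2 - N4 - N3 - N5 - Base: 16+25+20+34+16+17 = 128
Base - N1 - N2 - N4 - N5 - N3 - Base: 16+25+20+6+28+24 = 119
Base - N1 - N2 - N5 - N3 - N4 - Base: 16+25+7+28+29+23 = 128
Base - N1 - N2 - N5 - N4 - N3 - Base: 16+25+7+13+34+24 = 119
Base - N1 - N3 - N2 - N4 - N5 - Base: 16+16+9+20+6+17 = 84
Base - N1 - N3 - N2 - N5 - N4 - Base: 16+16+9+7+13+23 = 84
Base - N1 - N3 - N4 - N2 - N5 - Base: 16+16+29+21+7+17 = 106
Base - N1 - N3 - N4 - N5 - N2 - Base: 16+16+29+6+22+15 = 104
Base - N1 - N3 - N5 - N2 - N4 - Base: 16+16+16+22+20+23 = 113
Base - N1 - N3 - N5 - N4 - N2 - Base: 16+16+16+13+21+15 = 97
Base - N1 - N4 - N2 - N3 - N5 - Base: 16+22+21+26+16+17 = 118
Base - N1 - N4 - N2 - N5 - N3 - Base: 16+22+21+7+28+24 = 118
… (106 more)
Base - N3 - N2 - N1 - N4 - N5 - Base: 11+9+10+22+6+17 = 75  ← best
The minimum is 75.
One optimal route: Base → N3 → N2 → N1 → N4 → N5 → Base.

75 km — the shortest possible round trip.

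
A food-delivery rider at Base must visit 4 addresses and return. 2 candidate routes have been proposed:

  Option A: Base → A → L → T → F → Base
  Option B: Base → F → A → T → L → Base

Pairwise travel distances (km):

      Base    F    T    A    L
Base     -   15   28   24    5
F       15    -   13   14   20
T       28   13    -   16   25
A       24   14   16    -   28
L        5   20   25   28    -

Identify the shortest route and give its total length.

Shortest is Option B, total 75 km.

Option A: 24 + 28 + 25 + 13 + 15 = 105
Option B: 15 + 14 + 16 + 25 + 5 = 75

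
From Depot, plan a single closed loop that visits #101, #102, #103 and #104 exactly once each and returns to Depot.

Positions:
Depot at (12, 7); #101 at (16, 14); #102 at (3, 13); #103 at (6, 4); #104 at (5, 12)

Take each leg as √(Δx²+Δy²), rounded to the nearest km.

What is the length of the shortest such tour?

Depot-#101-#102-#103-#104-Depot: 8+13+9+8+9 = 47
Depot-#101-#102-#104-#103-Depot: 8+13+2+8+7 = 38
Depot-#101-#103-#102-#104-Depot: 8+14+9+2+9 = 42
Depot-#101-#103-#104-#102-Depot: 8+14+8+2+11 = 43
Depot-#101-#104-#102-#103-Depot: 8+11+2+9+7 = 37
Depot-#101-#104-#103-#102-Depot: 8+11+8+9+11 = 47
Depot-#102-#101-#103-#104-Depot: 11+13+14+8+9 = 55
Depot-#102-#101-#104-#103-Depot: 11+13+11+8+7 = 50
Depot-#102-#103-#101-#104-Depot: 11+9+14+11+9 = 54
Depot-#102-#104-#101-#103-Depot: 11+2+11+14+7 = 45
Depot-#103-#101-#102-#104-Depot: 7+14+13+2+9 = 45
Depot-#103-#102-#101-#104-Depot: 7+9+13+11+9 = 49
The minimum is 37.
One optimal route: Depot → #101 → #104 → #102 → #103 → Depot (or its reverse).

Shortest round trip = 37 km.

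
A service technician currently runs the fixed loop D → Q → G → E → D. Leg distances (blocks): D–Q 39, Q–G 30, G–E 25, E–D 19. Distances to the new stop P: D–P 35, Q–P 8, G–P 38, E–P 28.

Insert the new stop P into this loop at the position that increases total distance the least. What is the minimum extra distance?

Adding 4 blocks by placing P on the D–Q leg.

Insertion cost between consecutive stops i–j is d(i,P) + d(P,j) − d(i,j):
  between D and Q: 35 + 8 − 39 = 4
  between Q and G: 8 + 38 − 30 = 16
  between G and E: 38 + 28 − 25 = 41
  between E and D: 28 + 35 − 19 = 44
Cheapest insertion is between D and Q, adding 4.
New total = 113 + 4 = 117.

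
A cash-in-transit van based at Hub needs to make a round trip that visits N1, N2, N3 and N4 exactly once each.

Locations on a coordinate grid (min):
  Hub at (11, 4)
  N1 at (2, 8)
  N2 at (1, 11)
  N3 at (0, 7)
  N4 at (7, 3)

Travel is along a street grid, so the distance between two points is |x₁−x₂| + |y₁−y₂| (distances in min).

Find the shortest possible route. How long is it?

Minimum total distance: 38 min.

With 4 stops there are 4!/2 = 12 distinct round trips (a route and its reverse cost the same).
Hub → N1 → N2 → N3 → N4 → Hub: 13+4+5+11+5 = 38
Hub → N1 → N2 → N4 → N3 → Hub: 13+4+14+11+14 = 56
Hub → N1 → N3 → N2 → N4 → Hub: 13+3+5+14+5 = 40
Hub → N1 → N3 → N4 → N2 → Hub: 13+3+11+14+17 = 58
Hub → N1 → N4 → N2 → N3 → Hub: 13+10+14+5+14 = 56
Hub → N1 → N4 → N3 → N2 → Hub: 13+10+11+5+17 = 56
Hub → N2 → N1 → N3 → N4 → Hub: 17+4+3+11+5 = 40
Hub → N2 → N1 → N4 → N3 → Hub: 17+4+10+11+14 = 56
Hub → N2 → N3 → N1 → N4 → Hub: 17+5+3+10+5 = 40
Hub → N2 → N4 → N1 → N3 → Hub: 17+14+10+3+14 = 58
Hub → N3 → N1 → N2 → N4 → Hub: 14+3+4+14+5 = 40
Hub → N3 → N2 → N1 → N4 → Hub: 14+5+4+10+5 = 38
The minimum is 38.
One optimal route: Hub → N1 → N2 → N3 → N4 → Hub (or its reverse).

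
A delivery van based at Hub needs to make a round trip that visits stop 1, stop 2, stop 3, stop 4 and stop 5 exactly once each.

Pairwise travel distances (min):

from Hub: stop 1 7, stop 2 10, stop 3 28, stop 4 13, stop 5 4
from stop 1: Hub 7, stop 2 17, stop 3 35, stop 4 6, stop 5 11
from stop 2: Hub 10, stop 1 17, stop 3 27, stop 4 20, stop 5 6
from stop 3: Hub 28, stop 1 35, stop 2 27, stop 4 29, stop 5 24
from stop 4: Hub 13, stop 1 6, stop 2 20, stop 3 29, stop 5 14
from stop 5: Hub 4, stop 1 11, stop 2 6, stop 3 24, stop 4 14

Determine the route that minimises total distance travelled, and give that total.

Shortest round trip = 79 min.

There are 60 distinct closed tours to check (reversals are equivalent).
Hub→stop 1→stop 2→stop 3→stop 4→stop 5→Hub: 7+17+27+29+14+4 = 98
Hub→stop 1→stop 2→stop 3→stop 5→stop 4→Hub: 7+17+27+24+14+13 = 102
Hub→stop 1→stop 2→stop 4→stop 3→stop 5→Hub: 7+17+20+29+24+4 = 101
Hub→stop 1→stop 2→stop 4→stop 5→stop 3→Hub: 7+17+20+14+24+28 = 110
Hub→stop 1→stop 2→stop 5→stop 3→stop 4→Hub: 7+17+6+24+29+13 = 96
Hub→stop 1→stop 2→stop 5→stop 4→stop 3→Hub: 7+17+6+14+29+28 = 101
Hub→stop 1→stop 3→stop 2→stop 4→stop 5→Hub: 7+35+27+20+14+4 = 107
Hub→stop 1→stop 3→stop 2→stop 5→stop 4→Hub: 7+35+27+6+14+13 = 102
Hub→stop 1→stop 3→stop 4→stop 2→stop 5→Hub: 7+35+29+20+6+4 = 101
Hub→stop 1→stop 3→stop 4→stop 5→stop 2→Hub: 7+35+29+14+6+10 = 101
Hub→stop 1→stop 3→stop 5→stop 2→stop 4→Hub: 7+35+24+6+20+13 = 105
Hub→stop 1→stop 3→stop 5→stop 4→stop 2→Hub: 7+35+24+14+20+10 = 110
Hub→stop 1→stop 4→stop 2→stop 3→stop 5→Hub: 7+6+20+27+24+4 = 88
Hub→stop 1→stop 4→stop 2→stop 5→stop 3→Hub: 7+6+20+6+24+28 = 91
… (46 more)
Hub→stop 1→stop 4→stop 3→stop 2→stop 5→Hub: 7+6+29+27+6+4 = 79  ← best
The minimum is 79.
One optimal route: Hub → stop 1 → stop 4 → stop 3 → stop 2 → stop 5 → Hub (or its reverse).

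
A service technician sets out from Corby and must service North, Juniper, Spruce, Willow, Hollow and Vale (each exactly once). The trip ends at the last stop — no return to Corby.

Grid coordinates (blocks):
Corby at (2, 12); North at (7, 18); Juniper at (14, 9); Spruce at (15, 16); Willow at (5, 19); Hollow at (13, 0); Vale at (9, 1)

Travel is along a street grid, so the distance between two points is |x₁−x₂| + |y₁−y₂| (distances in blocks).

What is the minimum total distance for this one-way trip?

There are 6! = 720 possible orderings.
Corby→North→Juniper→Spruce→Willow→Hollow→Vale: 11+16+8+13+27+5 = 80
Corby→North→Juniper→Spruce→Willow→Vale→Hollow: 11+16+8+13+22+5 = 75
Corby→North→Juniper→Spruce→Hollow→Willow→Vale: 11+16+8+18+27+22 = 102
Corby→North→Juniper→Spruce→Hollow→Vale→Willow: 11+16+8+18+5+22 = 80
Corby→North→Juniper→Spruce→Vale→Willow→Hollow: 11+16+8+21+22+27 = 105
Corby→North→Juniper→Spruce→Vale→Hollow→Willow: 11+16+8+21+5+27 = 88
Corby→North→Juniper→Willow→Spruce→Hollow→Vale: 11+16+19+13+18+5 = 82
Corby→North→Juniper→Willow→Spruce→Vale→Hollow: 11+16+19+13+21+5 = 85
… (712 more)
Corby→Willow→North→Spruce→Juniper→Hollow→Vale: 10+3+10+8+10+5 = 46  ← best
The minimum is 46.
One shortest path: Corby → Willow → North → Spruce → Juniper → Hollow → Vale.

46 blocks — the minimum one-way total.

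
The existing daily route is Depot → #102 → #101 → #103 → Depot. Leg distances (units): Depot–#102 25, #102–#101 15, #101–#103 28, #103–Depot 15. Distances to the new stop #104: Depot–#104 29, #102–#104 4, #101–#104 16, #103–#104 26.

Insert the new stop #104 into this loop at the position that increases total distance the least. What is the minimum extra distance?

Insertion cost between consecutive stops i–j is d(i,#104) + d(#104,j) − d(i,j):
  between Depot and #102: 29 + 4 − 25 = 8
  between #102 and #101: 4 + 16 − 15 = 5
  between #101 and #103: 16 + 26 − 28 = 14
  between #103 and Depot: 26 + 29 − 15 = 40
Cheapest insertion is between #102 and #101, adding 5.
New total = 83 + 5 = 88.

Minimum extra distance: 5, inserting #104 between #102 and #101.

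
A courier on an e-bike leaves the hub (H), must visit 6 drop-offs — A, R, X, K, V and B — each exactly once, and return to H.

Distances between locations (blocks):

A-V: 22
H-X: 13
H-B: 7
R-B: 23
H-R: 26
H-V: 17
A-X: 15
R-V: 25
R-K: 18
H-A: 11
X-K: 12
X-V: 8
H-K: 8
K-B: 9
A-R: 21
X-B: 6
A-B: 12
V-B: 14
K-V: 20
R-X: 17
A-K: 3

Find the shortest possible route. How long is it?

H-A-R-X-K-V-B-H: 11+21+17+12+20+14+7 = 102
H-A-R-X-K-B-V-H: 11+21+17+12+9+14+17 = 101
H-A-R-X-V-K-B-H: 11+21+17+8+20+9+7 = 93
H-A-R-X-V-B-K-H: 11+21+17+8+14+9+8 = 88
H-A-R-X-B-K-V-H: 11+21+17+6+9+20+17 = 101
H-A-R-X-B-V-K-H: 11+21+17+6+14+20+8 = 97
H-A-R-K-X-V-B-H: 11+21+18+12+8+14+7 = 91
H-A-R-K-X-B-V-H: 11+21+18+12+6+14+17 = 99
… (352 more)
H-A-K-R-X-V-B-H: 11+3+18+17+8+14+7 = 78  ← best
The minimum is 78.
One optimal route: H → A → K → R → X → V → B → H (or its reverse).

78 blocks — the shortest possible round trip.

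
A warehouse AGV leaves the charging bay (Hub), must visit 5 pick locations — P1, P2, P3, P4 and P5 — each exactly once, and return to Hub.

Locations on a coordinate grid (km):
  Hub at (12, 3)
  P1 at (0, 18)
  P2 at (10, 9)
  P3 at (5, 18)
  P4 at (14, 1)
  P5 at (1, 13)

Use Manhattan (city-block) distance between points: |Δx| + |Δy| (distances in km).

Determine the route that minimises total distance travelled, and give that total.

There are 60 distinct closed tours to check (reversals are equivalent).
Hub - P1 - P2 - P3 - P4 - P5 - Hub: 27+19+14+26+25+21 = 132
Hub - P1 - P2 - P3 - P5 - P4 - Hub: 27+19+14+9+25+4 = 98
Hub - P1 - P2 - P4 - P3 - P5 - Hub: 27+19+12+26+9+21 = 114
Hub - P1 - P2 - P4 - P5 - P3 - Hub: 27+19+12+25+9+22 = 114
Hub - P1 - P2 - P5 - P3 - P4 - Hub: 27+19+13+9+26+4 = 98
Hub - P1 - P2 - P5 - P4 - P3 - Hub: 27+19+13+25+26+22 = 132
Hub - P1 - P3 - P2 - P4 - P5 - Hub: 27+5+14+12+25+21 = 104
Hub - P1 - P3 - P2 - P5 - P4 - Hub: 27+5+14+13+25+4 = 88
Hub - P1 - P3 - P4 - P2 - P5 - Hub: 27+5+26+12+13+21 = 104
Hub - P1 - P3 - P4 - P5 - P2 - Hub: 27+5+26+25+13+8 = 104
Hub - P1 - P3 - P5 - P2 - P4 - Hub: 27+5+9+13+12+4 = 70
Hub - P1 - P3 - P5 - P4 - P2 - Hub: 27+5+9+25+12+8 = 86
Hub - P1 - P4 - P2 - P3 - P5 - Hub: 27+31+12+14+9+21 = 114
Hub - P1 - P4 - P2 - P5 - P3 - Hub: 27+31+12+13+9+22 = 114
… (46 more)
Hub - P2 - P3 - P1 - P5 - P4 - Hub: 8+14+5+6+25+4 = 62  ← best
The minimum is 62.
One optimal route: Hub → P2 → P3 → P1 → P5 → P4 → Hub (or its reverse).

Shortest round trip = 62 km.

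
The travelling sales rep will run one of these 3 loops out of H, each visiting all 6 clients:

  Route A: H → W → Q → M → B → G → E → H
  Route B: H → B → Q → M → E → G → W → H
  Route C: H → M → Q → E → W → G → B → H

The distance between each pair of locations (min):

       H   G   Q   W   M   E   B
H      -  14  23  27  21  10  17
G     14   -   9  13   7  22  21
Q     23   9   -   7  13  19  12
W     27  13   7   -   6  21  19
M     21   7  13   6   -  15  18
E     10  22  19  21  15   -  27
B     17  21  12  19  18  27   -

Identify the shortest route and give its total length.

Route A: 27 + 7 + 13 + 18 + 21 + 22 + 10 = 118
Route B: 17 + 12 + 13 + 15 + 22 + 13 + 27 = 119
Route C: 21 + 13 + 19 + 21 + 13 + 21 + 17 = 125

118 min — Route A is the shortest.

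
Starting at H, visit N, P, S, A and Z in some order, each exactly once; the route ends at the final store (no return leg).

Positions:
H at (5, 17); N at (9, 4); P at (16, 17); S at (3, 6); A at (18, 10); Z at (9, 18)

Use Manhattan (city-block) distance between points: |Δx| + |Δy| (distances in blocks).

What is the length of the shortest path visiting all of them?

There are 5! = 120 possible orderings.
H→N→P→S→A→Z: 17+20+24+19+17 = 97
H→N→P→S→Z→A: 17+20+24+18+17 = 96
H→N→P→A→S→Z: 17+20+9+19+18 = 83
H→N→P→A→Z→S: 17+20+9+17+18 = 81
H→N→P→Z→S→A: 17+20+8+18+19 = 82
H→N→P→Z→A→S: 17+20+8+17+19 = 81
H→N→S→P→A→Z: 17+8+24+9+17 = 75
H→N→S→P→Z→A: 17+8+24+8+17 = 74
H→N→S→A→P→Z: 17+8+19+9+8 = 61
H→N→S→A→Z→P: 17+8+19+17+8 = 69
H→N→S→Z→P→A: 17+8+18+8+9 = 60
H→N→S→Z→A→P: 17+8+18+17+9 = 69
H→N→A→P→S→Z: 17+15+9+24+18 = 83
H→N→A→P→Z→S: 17+15+9+8+18 = 67
… (106 more)
H→Z→P→A→N→S: 5+8+9+15+8 = 45  ← best
The minimum is 45.
One shortest path: H → Z → P → A → N → S.

Shortest open route: 45 blocks.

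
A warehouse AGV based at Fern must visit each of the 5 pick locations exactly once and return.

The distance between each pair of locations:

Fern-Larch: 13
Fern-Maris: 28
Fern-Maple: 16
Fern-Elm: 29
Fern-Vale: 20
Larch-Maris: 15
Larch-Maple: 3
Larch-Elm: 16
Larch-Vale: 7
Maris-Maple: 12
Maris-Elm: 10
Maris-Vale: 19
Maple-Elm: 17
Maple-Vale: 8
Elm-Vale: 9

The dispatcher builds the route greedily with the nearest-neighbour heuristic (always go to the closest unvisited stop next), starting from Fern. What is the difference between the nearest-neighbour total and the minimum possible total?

Excess over optimum: 4.

Fern: Larch=13, Maple=16, Vale=20, Maris=28, Elm=29 ⇒ Larch
Larch: Maple=3, Vale=7, Maris=15, Elm=16 ⇒ Maple
Maple: Vale=8, Maris=12, Elm=17 ⇒ Vale
Vale: Elm=9, Maris=19 ⇒ Elm
Elm: Maris=10 ⇒ Maris
NN route Fern → Larch → Maple → Vale → Elm → Maris → Fern costs 71.
Optimal: Fern → Larch → Maple → Maris → Elm → Vale → Fern costs 67 (by enumerating all 60 distinct tours).
Excess = 71 − 67 = 4.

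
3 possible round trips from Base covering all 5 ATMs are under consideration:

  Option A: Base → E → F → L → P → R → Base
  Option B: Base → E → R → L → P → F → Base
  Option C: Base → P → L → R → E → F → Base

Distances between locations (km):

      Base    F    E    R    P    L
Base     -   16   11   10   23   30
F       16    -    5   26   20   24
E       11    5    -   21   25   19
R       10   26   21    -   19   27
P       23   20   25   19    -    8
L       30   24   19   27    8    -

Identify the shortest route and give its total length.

77 km — Option A is the shortest.

Option A: 11 + 5 + 24 + 8 + 19 + 10 = 77
Option B: 11 + 21 + 27 + 8 + 20 + 16 = 103
Option C: 23 + 8 + 27 + 21 + 5 + 16 = 100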